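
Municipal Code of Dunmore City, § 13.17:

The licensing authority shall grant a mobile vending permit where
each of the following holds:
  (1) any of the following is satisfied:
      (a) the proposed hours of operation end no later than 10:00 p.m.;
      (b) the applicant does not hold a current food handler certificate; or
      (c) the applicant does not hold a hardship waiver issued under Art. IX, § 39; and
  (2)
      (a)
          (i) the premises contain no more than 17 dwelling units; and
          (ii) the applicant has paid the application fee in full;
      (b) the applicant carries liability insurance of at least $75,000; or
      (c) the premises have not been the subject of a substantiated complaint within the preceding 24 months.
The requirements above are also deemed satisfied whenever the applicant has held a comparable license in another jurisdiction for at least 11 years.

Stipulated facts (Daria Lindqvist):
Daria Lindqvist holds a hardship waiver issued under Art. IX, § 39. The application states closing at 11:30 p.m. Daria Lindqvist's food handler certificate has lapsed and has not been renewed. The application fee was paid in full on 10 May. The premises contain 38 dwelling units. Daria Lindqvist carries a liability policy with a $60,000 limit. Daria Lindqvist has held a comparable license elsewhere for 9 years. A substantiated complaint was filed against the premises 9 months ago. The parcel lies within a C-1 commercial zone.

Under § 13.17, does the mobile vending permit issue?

(a) closes by 10 p.m. — not satisfied.
(b) not (food handler cert.) — satisfied.
(c) not (hardship waiver) — fails.
So (1) is satisfied (F OR T OR F).
(i) ≤ 17 units — not satisfied.
(ii) fee paid — met.
So (a) is not satisfied (F AND T).
(b) insurance ≥ $75,000 — not met.
(c) no complaint in 24 mo. — fails.
So (2) is not satisfied (F OR F OR F).
So Overall is not satisfied (T AND F).
Exception (prior license ≥ 11 yr) — not satisfied.
Result: main false OR exception false → false.

No — denied.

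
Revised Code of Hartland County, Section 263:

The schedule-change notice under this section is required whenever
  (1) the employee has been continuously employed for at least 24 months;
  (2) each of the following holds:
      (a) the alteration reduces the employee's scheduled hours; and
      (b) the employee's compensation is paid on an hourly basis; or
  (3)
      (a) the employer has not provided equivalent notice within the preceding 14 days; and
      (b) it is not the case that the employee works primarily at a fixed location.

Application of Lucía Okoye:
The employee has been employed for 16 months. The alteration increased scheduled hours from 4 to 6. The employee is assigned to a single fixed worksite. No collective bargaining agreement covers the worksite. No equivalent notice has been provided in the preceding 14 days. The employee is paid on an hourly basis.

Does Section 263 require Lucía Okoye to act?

No — not required.

(1) tenure ≥ 24 mo. — not met.
(a) hours reduced — not satisfied.
(b) hourly-paid — met.
So (2) is not satisfied (F AND T).
(a) no recent notice — met.
(b) not (fixed location) — not satisfied.
(3): T AND F → false.
Overall = F OR F OR F = false.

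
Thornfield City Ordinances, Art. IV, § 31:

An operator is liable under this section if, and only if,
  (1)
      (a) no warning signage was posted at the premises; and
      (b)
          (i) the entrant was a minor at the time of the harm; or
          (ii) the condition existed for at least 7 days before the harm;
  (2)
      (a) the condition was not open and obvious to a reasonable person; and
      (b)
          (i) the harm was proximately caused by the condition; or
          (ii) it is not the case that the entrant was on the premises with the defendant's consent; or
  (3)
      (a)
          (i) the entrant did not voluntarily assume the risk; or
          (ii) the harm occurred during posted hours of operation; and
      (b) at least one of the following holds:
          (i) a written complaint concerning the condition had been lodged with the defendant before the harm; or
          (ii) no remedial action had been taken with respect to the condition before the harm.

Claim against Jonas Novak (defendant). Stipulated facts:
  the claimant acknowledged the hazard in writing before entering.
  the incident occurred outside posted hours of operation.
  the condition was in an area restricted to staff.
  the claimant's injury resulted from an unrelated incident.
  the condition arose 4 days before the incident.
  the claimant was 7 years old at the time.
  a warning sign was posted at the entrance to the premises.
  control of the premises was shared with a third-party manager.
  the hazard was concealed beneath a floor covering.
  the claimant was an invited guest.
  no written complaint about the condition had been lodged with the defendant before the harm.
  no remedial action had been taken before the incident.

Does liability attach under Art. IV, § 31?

No — not liable.

(a) no signage posted — fails.
(i) entrant a minor — satisfied.
(ii) condition ≥7 days old — not satisfied.
(b) = T OR F = true.
(1): F AND T → false.
(a) not open/obvious — satisfied.
(i) proximate cause — not satisfied.
(ii) not (consent to enter) — not met.
(b) = F OR F = false.
So (2) is not satisfied (T AND F).
(i) no assumed risk — not satisfied.
(ii) during posted hours — not satisfied.
(a): F OR F → false.
(i) complaint lodged — fails.
(ii) no remedial action — satisfied.
(b) = F OR T = true.
(3) = F AND T = false.
So Overall is not satisfied (F OR F OR F).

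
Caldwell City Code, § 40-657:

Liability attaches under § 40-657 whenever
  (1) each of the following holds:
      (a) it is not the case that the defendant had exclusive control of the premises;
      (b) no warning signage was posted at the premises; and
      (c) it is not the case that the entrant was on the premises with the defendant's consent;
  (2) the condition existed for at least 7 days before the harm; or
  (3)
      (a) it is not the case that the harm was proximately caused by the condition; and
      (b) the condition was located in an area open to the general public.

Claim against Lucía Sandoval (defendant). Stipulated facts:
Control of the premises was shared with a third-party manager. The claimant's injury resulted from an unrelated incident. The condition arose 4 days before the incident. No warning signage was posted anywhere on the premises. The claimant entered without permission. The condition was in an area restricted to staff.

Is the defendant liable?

(a) not (exclusive control) — met.
(b) no signage posted — holds.
(c) not (consent to enter) — satisfied.
(1): T AND T AND T → true.
(2) condition ≥7 days old — not satisfied.
(a) not (proximate cause) — satisfied.
(b) public area — not satisfied.
(3): T AND F → false.
So Overall is satisfied (T OR F OR F).

Yes — liable.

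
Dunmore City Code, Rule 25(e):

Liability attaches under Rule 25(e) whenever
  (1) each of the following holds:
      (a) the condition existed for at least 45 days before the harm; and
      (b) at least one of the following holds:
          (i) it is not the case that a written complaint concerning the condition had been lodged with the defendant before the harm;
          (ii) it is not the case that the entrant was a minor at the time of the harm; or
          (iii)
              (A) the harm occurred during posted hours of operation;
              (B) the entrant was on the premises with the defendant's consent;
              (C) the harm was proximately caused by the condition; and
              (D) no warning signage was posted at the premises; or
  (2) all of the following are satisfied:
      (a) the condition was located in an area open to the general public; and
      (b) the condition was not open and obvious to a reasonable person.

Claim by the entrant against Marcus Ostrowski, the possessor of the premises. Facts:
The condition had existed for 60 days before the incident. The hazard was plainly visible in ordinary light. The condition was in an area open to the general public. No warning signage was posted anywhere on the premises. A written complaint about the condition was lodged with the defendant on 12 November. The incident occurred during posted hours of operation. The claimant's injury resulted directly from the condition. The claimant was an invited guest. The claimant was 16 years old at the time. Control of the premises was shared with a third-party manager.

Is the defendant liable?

Yes — liable.

(a) condition ≥45 days old — holds.
(i) not (complaint lodged) — fails.
(ii) not (entrant a minor) — not met.
(A) during posted hours — met.
(B) consent to enter — satisfied.
(C) proximate cause — met.
(D) no signage posted — holds.
So (iii) is satisfied (T AND T AND T AND T).
(b) = F OR F OR T = true.
(1): T AND T → true.
(a) public area — holds.
(b) not open/obvious — fails.
(2) = T AND F = false.
So Overall is satisfied (T OR F).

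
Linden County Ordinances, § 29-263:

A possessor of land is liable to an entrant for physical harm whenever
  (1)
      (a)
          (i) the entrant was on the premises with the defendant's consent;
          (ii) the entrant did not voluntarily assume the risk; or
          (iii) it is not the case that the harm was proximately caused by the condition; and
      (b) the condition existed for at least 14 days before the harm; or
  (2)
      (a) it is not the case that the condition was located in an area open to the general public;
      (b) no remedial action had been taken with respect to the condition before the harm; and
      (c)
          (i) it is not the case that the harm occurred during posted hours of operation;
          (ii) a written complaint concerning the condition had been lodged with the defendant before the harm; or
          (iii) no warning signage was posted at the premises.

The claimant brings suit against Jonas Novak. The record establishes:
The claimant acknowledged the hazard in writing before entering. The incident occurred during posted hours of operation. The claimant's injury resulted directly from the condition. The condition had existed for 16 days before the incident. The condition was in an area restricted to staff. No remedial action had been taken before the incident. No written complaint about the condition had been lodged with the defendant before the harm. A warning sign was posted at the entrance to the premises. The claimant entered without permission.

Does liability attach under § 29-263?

(i) consent to enter — not met.
(ii) no assumed risk — not met.
(iii) not (proximate cause) — not satisfied.
(a): F OR F OR F → false.
(b) condition ≥14 days old — met.
(1) = F AND T = false.
(a) not (public area) — met.
(b) no remedial action — holds.
(i) not (during posted hours) — not met.
(ii) complaint lodged — not satisfied.
(iii) no signage posted — not satisfied.
(c) = F OR F OR F = false.
(2): T AND T AND F → false.
Overall = F OR F = false.

No — not liable.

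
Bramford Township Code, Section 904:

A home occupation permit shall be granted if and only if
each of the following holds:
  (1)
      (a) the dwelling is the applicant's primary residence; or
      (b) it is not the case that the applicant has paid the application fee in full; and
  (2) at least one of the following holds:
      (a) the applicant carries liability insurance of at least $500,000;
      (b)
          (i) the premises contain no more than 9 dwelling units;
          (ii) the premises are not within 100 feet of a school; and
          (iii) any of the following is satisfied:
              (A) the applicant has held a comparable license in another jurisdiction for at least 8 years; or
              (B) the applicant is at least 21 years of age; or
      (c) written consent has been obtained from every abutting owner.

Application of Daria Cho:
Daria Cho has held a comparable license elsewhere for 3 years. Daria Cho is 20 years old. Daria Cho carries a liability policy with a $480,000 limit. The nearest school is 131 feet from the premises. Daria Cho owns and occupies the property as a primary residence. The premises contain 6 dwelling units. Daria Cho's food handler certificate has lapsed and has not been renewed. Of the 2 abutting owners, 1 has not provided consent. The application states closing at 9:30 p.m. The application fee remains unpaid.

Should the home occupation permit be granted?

No — denied.

(a) primary residence — satisfied.
(b) not (fee paid) — satisfied.
So (1) is satisfied (T OR T).
(a) insurance ≥ $500,000 — fails.
(i) ≤ 9 units — met.
(ii) ≥100 ft from school — satisfied.
(A) prior license ≥ 8 yr — not met.
(B) age ≥ 21 — fails.
So (iii) is not satisfied (F OR F).
(b): T AND T AND F → false.
(c) all abutters consent — not met.
(2) = F OR F OR F = false.
So Overall is not satisfied (T AND F).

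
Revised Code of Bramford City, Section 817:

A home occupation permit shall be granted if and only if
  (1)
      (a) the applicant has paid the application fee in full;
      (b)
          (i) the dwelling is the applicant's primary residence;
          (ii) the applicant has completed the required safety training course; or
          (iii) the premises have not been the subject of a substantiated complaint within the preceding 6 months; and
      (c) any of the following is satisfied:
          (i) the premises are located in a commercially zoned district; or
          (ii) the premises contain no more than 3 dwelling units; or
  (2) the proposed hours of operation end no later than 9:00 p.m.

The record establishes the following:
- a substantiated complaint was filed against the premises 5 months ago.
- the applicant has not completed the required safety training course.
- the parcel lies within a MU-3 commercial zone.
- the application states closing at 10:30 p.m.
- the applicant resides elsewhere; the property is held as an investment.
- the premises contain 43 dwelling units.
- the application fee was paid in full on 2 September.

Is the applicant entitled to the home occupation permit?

No — denied.

(a) fee paid — met.
(i) primary residence — not met.
(ii) safety training — not met.
(iii) no complaint in 6 mo. — fails.
So (b) is not satisfied (F OR F OR F).
(i) commercially zoned — holds.
(ii) ≤ 3 units — not satisfied.
So (c) is satisfied (T OR F).
So (1) is not satisfied (T AND F AND T).
(2) closes by 9 p.m. — fails.
Overall = F OR F = false.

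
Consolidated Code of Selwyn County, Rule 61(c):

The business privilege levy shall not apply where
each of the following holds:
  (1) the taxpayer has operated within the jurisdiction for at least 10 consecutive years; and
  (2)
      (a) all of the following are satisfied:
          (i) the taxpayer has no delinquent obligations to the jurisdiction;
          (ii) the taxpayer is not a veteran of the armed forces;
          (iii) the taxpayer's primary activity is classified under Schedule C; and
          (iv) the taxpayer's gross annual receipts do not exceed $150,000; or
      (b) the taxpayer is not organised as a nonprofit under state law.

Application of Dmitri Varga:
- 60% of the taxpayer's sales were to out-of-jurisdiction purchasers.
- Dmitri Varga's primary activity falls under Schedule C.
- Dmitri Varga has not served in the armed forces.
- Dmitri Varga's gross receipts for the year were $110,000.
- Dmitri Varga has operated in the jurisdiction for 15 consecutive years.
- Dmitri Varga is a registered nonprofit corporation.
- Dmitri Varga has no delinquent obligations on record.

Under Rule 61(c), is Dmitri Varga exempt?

Yes — exempt.

(1) ≥ 10 yrs in jurisdiction — met.
(i) no delinquency — satisfied.
(ii) not (veteran) — satisfied.
(iii) Schedule C activity — met.
(iv) receipts ≤ $150,000 — met.
So (a) is satisfied (T AND T AND T AND T).
(b) not (nonprofit) — fails.
(2) = T OR F = true.
Overall: T AND T → true.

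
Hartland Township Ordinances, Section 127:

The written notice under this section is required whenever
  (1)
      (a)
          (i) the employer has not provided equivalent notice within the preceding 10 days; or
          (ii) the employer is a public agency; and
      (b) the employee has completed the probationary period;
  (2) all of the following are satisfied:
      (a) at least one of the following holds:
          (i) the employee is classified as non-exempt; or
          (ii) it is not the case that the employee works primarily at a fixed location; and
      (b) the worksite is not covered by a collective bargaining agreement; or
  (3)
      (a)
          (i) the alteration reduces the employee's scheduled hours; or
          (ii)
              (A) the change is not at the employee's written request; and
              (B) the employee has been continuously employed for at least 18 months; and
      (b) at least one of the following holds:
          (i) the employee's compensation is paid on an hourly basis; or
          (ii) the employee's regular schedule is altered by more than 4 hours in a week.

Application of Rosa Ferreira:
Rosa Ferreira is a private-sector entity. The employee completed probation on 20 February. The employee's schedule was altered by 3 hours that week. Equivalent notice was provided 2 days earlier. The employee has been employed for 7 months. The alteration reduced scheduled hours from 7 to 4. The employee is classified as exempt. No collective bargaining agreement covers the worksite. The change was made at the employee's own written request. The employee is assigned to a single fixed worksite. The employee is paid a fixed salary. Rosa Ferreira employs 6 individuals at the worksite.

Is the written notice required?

No — not required.

(i) no recent notice — not met.
(ii) public agency — not met.
So (a) is not satisfied (F OR F).
(b) past probation — met.
(1): F AND T → false.
(i) non-exempt — fails.
(ii) not (fixed location) — not met.
(a): F OR F → false.
(b) no CBA — holds.
(2): F AND T → false.
(i) hours reduced — met.
(A) not employee-requested — not satisfied.
(B) tenure ≥ 18 mo. — fails.
(ii): F AND F → false.
So (a) is satisfied (T OR F).
(i) hourly-paid — not satisfied.
(ii) schedule shift > 4h — fails.
(b) = F OR F = false.
So (3) is not satisfied (T AND F).
Overall = F OR F OR F = false.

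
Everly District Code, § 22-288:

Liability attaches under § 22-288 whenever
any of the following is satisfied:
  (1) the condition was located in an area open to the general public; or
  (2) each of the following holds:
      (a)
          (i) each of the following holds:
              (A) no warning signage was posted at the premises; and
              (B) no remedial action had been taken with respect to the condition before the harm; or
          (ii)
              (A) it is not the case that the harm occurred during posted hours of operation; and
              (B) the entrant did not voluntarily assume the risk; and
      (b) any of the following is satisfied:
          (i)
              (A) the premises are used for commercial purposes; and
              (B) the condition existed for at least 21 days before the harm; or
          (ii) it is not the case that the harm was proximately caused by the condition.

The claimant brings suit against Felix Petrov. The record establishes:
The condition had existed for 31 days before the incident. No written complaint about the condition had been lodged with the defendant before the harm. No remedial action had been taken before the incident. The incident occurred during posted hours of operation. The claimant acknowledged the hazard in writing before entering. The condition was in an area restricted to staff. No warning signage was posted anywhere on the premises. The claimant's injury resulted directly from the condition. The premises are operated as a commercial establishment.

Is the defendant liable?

Yes — liable.

(1) public area — fails.
(A) no signage posted — holds.
(B) no remedial action — met.
(i) = T AND T = true.
(A) not (during posted hours) — not met.
(B) no assumed risk — fails.
So (ii) is not satisfied (F AND F).
(a) = T OR F = true.
(A) commercial use — satisfied.
(B) condition ≥21 days old — satisfied.
(i): T AND T → true.
(ii) not (proximate cause) — not satisfied.
(b) = T OR F = true.
(2) = T AND T = true.
Overall: F OR T → true.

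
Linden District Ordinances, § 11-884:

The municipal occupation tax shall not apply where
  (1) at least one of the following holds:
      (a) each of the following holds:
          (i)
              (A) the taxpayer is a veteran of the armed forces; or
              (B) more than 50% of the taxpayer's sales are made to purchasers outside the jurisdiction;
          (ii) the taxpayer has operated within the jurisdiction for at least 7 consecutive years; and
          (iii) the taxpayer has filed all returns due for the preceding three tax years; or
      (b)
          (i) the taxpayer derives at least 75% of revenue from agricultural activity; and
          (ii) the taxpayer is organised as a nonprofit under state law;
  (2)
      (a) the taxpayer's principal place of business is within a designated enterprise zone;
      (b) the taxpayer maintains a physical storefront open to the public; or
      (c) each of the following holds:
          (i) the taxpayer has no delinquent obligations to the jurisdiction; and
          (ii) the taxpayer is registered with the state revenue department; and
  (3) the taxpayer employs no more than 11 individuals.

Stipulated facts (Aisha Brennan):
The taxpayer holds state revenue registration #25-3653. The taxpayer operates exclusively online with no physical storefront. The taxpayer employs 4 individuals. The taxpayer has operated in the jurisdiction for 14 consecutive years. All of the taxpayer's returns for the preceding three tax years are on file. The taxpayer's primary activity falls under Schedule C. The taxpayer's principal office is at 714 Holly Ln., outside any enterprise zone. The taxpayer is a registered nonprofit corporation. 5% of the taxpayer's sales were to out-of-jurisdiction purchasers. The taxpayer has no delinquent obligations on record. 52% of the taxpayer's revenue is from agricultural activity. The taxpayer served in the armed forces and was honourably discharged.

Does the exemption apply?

(A) veteran — satisfied.
(B) >50% out-of-jur. sales — fails.
(i): T OR F → true.
(ii) ≥ 7 yrs in jurisdiction — satisfied.
(iii) returns current — satisfied.
(a) = T AND T AND T = true.
(i) ≥75% agricultural — fails.
(ii) nonprofit — holds.
(b) = F AND T = false.
So (1) is satisfied (T OR F).
(a) in enterprise zone — fails.
(b) has storefront — fails.
(i) no delinquency — satisfied.
(ii) state-registered — satisfied.
So (c) is satisfied (T AND T).
(2) = F OR F OR T = true.
(3) ≤ 11 employees — satisfied.
Overall: T AND T AND T → true.

Yes — exempt.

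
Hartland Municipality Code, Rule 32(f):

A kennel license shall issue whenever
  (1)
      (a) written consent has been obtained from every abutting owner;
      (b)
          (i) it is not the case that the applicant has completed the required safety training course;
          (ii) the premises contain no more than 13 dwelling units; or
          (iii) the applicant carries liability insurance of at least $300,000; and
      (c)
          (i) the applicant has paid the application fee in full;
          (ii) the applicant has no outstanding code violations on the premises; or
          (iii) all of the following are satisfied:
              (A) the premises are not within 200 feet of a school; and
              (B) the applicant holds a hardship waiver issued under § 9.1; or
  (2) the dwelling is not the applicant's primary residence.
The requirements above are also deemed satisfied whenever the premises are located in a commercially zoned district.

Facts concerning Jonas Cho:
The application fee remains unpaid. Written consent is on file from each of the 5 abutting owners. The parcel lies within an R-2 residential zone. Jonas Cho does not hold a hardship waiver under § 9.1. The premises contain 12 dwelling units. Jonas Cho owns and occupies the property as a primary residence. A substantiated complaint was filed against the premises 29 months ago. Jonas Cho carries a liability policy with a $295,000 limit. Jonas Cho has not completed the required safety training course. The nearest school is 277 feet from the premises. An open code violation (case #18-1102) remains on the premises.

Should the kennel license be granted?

No — denied.

(a) all abutters consent — satisfied.
(i) not (safety training) — met.
(ii) ≤ 13 units — satisfied.
(iii) insurance ≥ $300,000 — not satisfied.
(b): T OR T OR F → true.
(i) fee paid — not met.
(ii) no code violations — not met.
(A) ≥200 ft from school — satisfied.
(B) hardship waiver — not met.
So (iii) is not satisfied (T AND F).
So (c) is not satisfied (F OR F OR F).
(1): T AND T AND F → false.
(2) not (primary residence) — not satisfied.
Overall = F OR F = false.
Exception (commercially zoned) — not satisfied.
Result: main false OR exception false → false.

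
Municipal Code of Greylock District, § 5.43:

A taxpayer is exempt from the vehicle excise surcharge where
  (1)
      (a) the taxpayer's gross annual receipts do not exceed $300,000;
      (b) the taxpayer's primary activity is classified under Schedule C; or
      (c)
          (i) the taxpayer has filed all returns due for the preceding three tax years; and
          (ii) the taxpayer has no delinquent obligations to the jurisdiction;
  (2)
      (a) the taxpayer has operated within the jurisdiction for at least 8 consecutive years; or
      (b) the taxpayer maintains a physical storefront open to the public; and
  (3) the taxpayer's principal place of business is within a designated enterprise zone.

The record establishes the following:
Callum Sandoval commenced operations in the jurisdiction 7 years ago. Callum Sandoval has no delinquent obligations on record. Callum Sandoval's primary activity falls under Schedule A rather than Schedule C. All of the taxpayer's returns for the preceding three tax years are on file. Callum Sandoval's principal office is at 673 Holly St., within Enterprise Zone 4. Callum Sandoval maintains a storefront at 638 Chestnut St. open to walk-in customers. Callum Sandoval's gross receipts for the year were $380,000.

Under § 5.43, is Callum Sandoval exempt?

(a) receipts ≤ $300,000 — fails.
(b) Schedule C activity — not met.
(i) returns current — satisfied.
(ii) no delinquency — met.
(c) = T AND T = true.
(1) = F OR F OR T = true.
(a) ≥ 8 yrs in jurisdiction — fails.
(b) has storefront — holds.
(2) = F OR T = true.
(3) in enterprise zone — holds.
Overall = T AND T AND T = true.

Yes — exempt.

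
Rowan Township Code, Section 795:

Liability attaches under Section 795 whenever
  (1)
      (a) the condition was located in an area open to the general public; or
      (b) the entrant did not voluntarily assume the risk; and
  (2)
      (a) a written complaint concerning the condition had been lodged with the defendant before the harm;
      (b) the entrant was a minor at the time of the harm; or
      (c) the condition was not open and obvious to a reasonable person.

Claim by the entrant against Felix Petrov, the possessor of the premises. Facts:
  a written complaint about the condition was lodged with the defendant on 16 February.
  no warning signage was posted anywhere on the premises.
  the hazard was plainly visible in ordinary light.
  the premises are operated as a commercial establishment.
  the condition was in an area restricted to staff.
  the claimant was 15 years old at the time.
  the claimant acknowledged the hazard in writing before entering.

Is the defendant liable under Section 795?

No — not liable.

(a) public area — not met.
(b) no assumed risk — not satisfied.
So (1) is not satisfied (F OR F).
(a) complaint lodged — holds.
(b) entrant a minor — satisfied.
(c) not open/obvious — not satisfied.
(2): T OR T OR F → true.
Overall = F AND T = false.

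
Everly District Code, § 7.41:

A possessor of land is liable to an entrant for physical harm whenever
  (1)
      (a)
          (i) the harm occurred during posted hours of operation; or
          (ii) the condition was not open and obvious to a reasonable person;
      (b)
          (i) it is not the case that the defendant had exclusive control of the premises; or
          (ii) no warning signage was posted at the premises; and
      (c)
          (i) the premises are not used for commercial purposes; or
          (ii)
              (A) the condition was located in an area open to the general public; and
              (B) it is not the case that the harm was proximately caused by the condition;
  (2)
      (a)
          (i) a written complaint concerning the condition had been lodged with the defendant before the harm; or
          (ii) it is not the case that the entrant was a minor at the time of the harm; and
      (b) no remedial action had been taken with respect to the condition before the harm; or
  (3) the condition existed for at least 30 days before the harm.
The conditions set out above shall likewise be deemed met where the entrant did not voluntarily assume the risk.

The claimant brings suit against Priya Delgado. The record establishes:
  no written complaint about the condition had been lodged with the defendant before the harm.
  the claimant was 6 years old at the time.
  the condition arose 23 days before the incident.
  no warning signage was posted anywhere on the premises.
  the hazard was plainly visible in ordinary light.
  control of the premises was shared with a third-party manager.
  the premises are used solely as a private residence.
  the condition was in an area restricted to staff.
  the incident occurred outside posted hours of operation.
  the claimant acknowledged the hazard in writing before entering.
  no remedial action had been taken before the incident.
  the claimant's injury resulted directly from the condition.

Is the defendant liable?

(i) during posted hours — not met.
(ii) not open/obvious — not satisfied.
(a) = F OR F = false.
(i) not (exclusive control) — holds.
(ii) no signage posted — met.
(b): T OR T → true.
(i) not (commercial use) — holds.
(A) public area — not met.
(B) not (proximate cause) — not met.
(ii) = F AND F = false.
(c): T OR F → true.
(1) = F AND T AND T = false.
(i) complaint lodged — not met.
(ii) not (entrant a minor) — not met.
(a) = F OR F = false.
(b) no remedial action — satisfied.
(2): F AND T → false.
(3) condition ≥30 days old — not met.
Overall: F OR F OR F → false.
Exception (no assumed risk) — not satisfied.
Result: main false OR exception false → false.

No — not liable.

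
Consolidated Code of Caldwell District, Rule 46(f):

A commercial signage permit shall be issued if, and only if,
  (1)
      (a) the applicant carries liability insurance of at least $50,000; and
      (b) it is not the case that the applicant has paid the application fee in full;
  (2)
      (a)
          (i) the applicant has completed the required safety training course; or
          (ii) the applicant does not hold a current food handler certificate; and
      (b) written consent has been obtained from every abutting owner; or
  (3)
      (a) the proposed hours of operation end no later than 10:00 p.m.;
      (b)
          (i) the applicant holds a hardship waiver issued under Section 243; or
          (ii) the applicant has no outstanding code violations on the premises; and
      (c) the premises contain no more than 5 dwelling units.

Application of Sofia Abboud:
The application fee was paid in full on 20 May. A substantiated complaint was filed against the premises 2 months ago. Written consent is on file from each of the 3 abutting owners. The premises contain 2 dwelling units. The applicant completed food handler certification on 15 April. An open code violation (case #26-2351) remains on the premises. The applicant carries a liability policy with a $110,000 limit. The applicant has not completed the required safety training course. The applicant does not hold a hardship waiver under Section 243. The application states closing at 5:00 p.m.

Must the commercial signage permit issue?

No — denied.

(a) insurance ≥ $50,000 — met.
(b) not (fee paid) — not met.
So (1) is not satisfied (T AND F).
(i) safety training — fails.
(ii) not (food handler cert.) — fails.
(a) = F OR F = false.
(b) all abutters consent — holds.
So (2) is not satisfied (F AND T).
(a) closes by 10 p.m. — satisfied.
(i) hardship waiver — fails.
(ii) no code violations — not met.
(b): F OR F → false.
(c) ≤ 5 units — holds.
(3): T AND F AND T → false.
So Overall is not satisfied (F OR F OR F).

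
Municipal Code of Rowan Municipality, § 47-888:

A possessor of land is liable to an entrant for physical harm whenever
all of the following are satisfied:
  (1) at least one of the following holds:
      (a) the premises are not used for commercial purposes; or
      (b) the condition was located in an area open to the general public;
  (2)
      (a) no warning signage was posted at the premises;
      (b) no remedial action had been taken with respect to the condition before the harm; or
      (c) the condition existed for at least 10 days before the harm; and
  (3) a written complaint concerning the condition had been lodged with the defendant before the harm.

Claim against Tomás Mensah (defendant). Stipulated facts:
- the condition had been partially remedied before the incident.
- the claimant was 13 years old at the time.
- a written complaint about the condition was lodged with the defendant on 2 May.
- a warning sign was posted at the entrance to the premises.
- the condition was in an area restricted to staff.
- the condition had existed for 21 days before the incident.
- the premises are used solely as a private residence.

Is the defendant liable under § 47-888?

Yes — liable.

(a) not (commercial use) — holds.
(b) public area — not satisfied.
So (1) is satisfied (T OR F).
(a) no signage posted — fails.
(b) no remedial action — fails.
(c) condition ≥10 days old — satisfied.
(2): F OR F OR T → true.
(3) complaint lodged — met.
Overall = T AND T AND T = true.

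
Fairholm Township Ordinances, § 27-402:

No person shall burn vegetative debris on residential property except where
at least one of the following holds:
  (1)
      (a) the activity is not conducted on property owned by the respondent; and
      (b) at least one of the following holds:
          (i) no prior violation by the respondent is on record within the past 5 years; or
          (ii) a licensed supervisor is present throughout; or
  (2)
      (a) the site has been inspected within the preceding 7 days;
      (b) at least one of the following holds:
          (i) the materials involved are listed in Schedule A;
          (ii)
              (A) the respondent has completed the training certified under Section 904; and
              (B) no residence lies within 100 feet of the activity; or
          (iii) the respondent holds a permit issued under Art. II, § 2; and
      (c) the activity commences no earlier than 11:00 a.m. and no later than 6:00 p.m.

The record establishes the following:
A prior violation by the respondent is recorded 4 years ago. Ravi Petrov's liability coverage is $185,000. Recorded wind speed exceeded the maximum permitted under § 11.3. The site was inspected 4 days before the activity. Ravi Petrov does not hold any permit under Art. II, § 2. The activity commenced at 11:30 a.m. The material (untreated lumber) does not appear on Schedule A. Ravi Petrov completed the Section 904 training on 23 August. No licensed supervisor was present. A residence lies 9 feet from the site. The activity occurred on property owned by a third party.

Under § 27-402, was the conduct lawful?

No — unlawful.

(a) not (own property) — holds.
(i) no prior violation — not satisfied.
(ii) supervisor present — fails.
(b) = F OR F = false.
So (1) is not satisfied (T AND F).
(a) site inspected — met.
(i) Schedule A material — not satisfied.
(A) training certified — met.
(B) no residence in 100 ft — fails.
(ii): T AND F → false.
(iii) holds permit — not met.
So (b) is not satisfied (F OR F OR F).
(c) start within hours — holds.
(2): T AND F AND T → false.
Overall: F OR F → false.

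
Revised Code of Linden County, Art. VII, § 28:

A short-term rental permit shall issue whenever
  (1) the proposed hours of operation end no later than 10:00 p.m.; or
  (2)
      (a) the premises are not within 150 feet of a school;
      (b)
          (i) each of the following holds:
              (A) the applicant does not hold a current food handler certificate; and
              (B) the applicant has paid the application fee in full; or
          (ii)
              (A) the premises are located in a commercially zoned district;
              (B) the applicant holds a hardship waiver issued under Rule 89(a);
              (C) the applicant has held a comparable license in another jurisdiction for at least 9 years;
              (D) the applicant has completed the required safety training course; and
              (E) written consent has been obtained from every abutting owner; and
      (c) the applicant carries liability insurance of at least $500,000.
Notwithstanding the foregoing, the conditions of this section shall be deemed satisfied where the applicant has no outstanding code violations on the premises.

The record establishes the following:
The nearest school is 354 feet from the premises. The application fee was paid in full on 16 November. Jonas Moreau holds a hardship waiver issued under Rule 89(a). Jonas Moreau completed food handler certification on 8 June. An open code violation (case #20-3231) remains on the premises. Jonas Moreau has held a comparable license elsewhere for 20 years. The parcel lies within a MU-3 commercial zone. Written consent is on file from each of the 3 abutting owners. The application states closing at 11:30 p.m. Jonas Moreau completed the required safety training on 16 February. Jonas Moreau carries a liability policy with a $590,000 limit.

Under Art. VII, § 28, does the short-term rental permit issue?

(1) closes by 10 p.m. — fails.
(a) ≥150 ft from school — holds.
(A) not (food handler cert.) — not met.
(B) fee paid — holds.
(i) = F AND T = false.
(A) commercially zoned — met.
(B) hardship waiver — met.
(C) prior license ≥ 9 yr — met.
(D) safety training — satisfied.
(E) all abutters consent — satisfied.
(ii): T AND T AND T AND T AND T → true.
(b) = F OR T = true.
(c) insurance ≥ $500,000 — satisfied.
(2) = T AND T AND T = true.
So Overall is satisfied (F OR T).
Exception (no code violations) — not satisfied.
Result: main true OR exception false → true.

Yes — granted.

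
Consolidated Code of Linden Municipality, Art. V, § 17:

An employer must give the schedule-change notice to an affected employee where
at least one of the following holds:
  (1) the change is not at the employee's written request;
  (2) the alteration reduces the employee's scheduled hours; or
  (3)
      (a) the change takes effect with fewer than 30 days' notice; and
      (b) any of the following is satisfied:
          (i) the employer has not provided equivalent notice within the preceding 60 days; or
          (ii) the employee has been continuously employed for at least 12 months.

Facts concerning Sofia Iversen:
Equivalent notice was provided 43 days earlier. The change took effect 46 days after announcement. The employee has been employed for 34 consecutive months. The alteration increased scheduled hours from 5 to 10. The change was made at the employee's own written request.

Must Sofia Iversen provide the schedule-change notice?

(1) not employee-requested — fails.
(2) hours reduced — not satisfied.
(a) < 30 days' notice — not satisfied.
(i) no recent notice — fails.
(ii) tenure ≥ 12 mo. — met.
(b) = F OR T = true.
(3) = F AND T = false.
Overall = F OR F OR F = false.

No — not required.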